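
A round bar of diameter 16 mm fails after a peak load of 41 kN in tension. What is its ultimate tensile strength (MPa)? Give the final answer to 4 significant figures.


A0 = pi*(d/2)^2 = pi*(16/2)^2 = 201.062 mm^2
UTS = F_max / A0 = 41*1000 / 201.062
UTS = 203.9 MPa


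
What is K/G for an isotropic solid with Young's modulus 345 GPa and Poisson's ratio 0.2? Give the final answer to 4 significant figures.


G = E / (2*(1+nu))
G = 345 / (2*(1+0.2)) = 143.75 GPa
K = E / (3*(1-2*nu))
K = 345 / (3*(1-2*0.2)) = 191.667 GPa
K/G = 191.667 / 143.75 = 1.333


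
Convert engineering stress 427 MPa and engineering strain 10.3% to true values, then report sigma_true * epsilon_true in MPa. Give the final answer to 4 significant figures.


sigma_true = sigma_eng * (1 + epsilon_eng)
sigma_true = 427 * (1 + 0.103) = 470.981 MPa
epsilon_true = ln(1 + epsilon_eng)
epsilon_true = ln(1 + 0.103) = 0.0980337
sigma_true * epsilon_true = 470.981 * 0.0980337 = 46.17 MPa


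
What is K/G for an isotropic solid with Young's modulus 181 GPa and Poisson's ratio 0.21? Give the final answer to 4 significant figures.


G = E / (2*(1+nu))
G = 181 / (2*(1+0.21)) = 74.7934 GPa
K = E / (3*(1-2*nu))
K = 181 / (3*(1-2*0.21)) = 104.023 GPa
K/G = 104.023 / 74.7934 = 1.391


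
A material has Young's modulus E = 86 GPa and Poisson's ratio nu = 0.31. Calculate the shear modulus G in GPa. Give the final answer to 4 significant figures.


G = E / (2*(1+nu))
G = 86 / (2*(1+0.31))
G = 32.82 GPa


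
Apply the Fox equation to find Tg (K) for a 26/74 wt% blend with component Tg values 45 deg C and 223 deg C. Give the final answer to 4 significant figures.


1/Tg = w1/Tg1 + w2/Tg2 (in Kelvin)
Tg1 = 318.15 K, Tg2 = 496.15 K
1/Tg = 0.26/318.15 + 0.74/496.15
Tg = 433.1 K


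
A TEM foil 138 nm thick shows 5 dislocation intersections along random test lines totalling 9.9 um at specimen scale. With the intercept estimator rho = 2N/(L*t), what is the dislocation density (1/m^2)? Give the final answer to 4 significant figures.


rho = 2N / (L * t)
L = 9.9 um = 9.9e-06 m, t = 138 nm = 1.38e-07 m
rho = 2 * 5 / (9.9e-06 * 1.38e-07)
rho = 7.32e+12 1/m^2


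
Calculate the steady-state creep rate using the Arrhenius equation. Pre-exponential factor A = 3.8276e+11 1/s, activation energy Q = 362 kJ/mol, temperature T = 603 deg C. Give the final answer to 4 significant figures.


rate = A * exp(-Q / (R*T))
T = 603 + 273.15 = 876.15 K
rate = 3.8276e+11 * exp(-362e3 / (8.314 * 876.15))
rate = 1.001e-10 1/s


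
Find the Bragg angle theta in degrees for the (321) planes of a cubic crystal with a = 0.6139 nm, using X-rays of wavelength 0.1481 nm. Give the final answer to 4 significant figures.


d = a / sqrt(h^2+k^2+l^2)
d = 0.6139 / sqrt(14) = 0.164072 nm
lambda = 2*d*sin(theta)  =>  sin(theta) = lambda / (2*d)
sin(theta) = 0.1481 / (2 * 0.164072) = 0.451327
theta = 26.83 deg


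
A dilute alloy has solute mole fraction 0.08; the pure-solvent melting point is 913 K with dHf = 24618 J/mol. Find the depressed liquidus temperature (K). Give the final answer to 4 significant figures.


dT = R*Tm^2*x / dHf
dT = 8.314 * 913^2 * 0.08 / 24618
dT = 22.5211 K
T_new = 913 - 22.5211 = 890.5 K


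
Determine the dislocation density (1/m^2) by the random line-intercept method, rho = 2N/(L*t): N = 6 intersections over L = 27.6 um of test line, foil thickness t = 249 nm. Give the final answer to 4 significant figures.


rho = 2N / (L * t)
L = 27.6 um = 2.76e-05 m, t = 249 nm = 2.49e-07 m
rho = 2 * 6 / (2.76e-05 * 2.49e-07)
rho = 1.746e+12 1/m^2


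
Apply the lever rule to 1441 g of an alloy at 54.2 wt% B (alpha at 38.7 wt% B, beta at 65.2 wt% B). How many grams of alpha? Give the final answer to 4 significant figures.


f_alpha = (C_beta - C0) / (C_beta - C_alpha)
f_alpha = (65.2 - 54.2) / (65.2 - 38.7) = 0.415094
m_alpha = f_alpha * m_total = 0.415094 * 1441 = 598.2 g


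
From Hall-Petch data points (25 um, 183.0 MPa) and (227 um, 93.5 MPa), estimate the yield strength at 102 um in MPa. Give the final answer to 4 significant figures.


sigma_y = sigma0 + k / sqrt(d)
1/sqrt(d1) = 1/sqrt(2.5e-05) = 200;  1/sqrt(d2) = 66.3723
k = (sigma1 - sigma2) / (1/sqrt(d1) - 1/sqrt(d2)) = (183.0 - 93.5) / (200 - 66.3723) = 0.669771 MPa*m^0.5
sigma0 = sigma1 - k/sqrt(d1) = 183.0 - 0.669771*200 = 49.0457 MPa
sigma_y(d3) = 49.0457 + 0.669771 / sqrt(1.02e-04) = 115.4 MPa


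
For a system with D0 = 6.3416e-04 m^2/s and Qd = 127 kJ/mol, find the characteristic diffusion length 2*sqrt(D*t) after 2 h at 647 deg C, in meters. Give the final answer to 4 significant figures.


Step 1: D = D0 * exp(-Qd/(R*T))
T = 920.15 K
D = 6.3416e-04 * exp(-127e3 / (8.314 * 920.15)) = 3.91257e-11 m^2/s
Step 2: L = 2*sqrt(D*t)
t = 2 h = 7200 s
L = 2*sqrt(3.91257e-11 * 7200) = 1.062e-03 m


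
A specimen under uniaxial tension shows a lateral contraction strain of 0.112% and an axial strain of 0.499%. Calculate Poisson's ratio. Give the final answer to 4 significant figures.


nu = -epsilon_lat / epsilon_axial
Lateral strain is contraction (negative), so using magnitudes:
nu = 0.112 / 0.499
nu = 0.2244


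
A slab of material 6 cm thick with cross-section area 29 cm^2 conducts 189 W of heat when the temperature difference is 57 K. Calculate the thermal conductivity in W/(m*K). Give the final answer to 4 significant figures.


k = Q*L / (A*dT)
L = 0.06 m, A = 2.9e-03 m^2
k = 189 * 0.06 / (2.9e-03 * 57)
k = 68.6 W/(m*K)


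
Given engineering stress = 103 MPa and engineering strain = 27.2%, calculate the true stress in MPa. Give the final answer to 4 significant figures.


sigma_true = sigma_eng * (1 + epsilon_eng)
sigma_true = 103 * (1 + 0.272)
sigma_true = 131 MPa


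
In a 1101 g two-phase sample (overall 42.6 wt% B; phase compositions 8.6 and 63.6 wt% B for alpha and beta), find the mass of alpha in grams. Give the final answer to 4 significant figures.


f_alpha = (C_beta - C0) / (C_beta - C_alpha)
f_alpha = (63.6 - 42.6) / (63.6 - 8.6) = 0.381818
m_alpha = f_alpha * m_total = 0.381818 * 1101 = 420.4 g


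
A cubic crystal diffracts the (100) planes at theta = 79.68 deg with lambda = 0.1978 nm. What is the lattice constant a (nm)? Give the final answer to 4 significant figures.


d = lambda / (2*sin(theta))
d = 0.1978 / (2*sin(79.68 deg))
d = 0.100526 nm
a = d * sqrt(h^2+k^2+l^2) = 0.100526 * sqrt(1)
a = 0.1005 nm


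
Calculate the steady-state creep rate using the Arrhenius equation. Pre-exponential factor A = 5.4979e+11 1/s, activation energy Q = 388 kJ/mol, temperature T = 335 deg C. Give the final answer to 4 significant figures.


rate = A * exp(-Q / (R*T))
T = 335 + 273.15 = 608.15 K
rate = 5.4979e+11 * exp(-388e3 / (8.314 * 608.15))
rate = 2.59e-22 1/s


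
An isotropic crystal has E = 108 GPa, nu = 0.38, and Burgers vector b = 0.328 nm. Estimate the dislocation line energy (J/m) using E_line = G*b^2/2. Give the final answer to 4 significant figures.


Step 1: G = E / (2*(1+nu))
G = 108 / (2*(1+0.38)) = 39.1304 GPa = 3.91304e+10 Pa
Step 2: E_line = G*b^2/2
b = 0.328 nm = 3.28e-10 m
E_line = 0.5 * 3.91304e+10 * (3.28e-10)^2 = 2.105e-09 J/m


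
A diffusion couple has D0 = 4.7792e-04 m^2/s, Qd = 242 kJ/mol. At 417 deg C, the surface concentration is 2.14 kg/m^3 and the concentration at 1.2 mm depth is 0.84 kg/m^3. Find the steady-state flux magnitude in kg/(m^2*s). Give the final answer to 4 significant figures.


Step 1: D = D0 * exp(-Qd/(R*T))
T = 417 + 273.15 = 690.15 K
D = 4.7792e-04 * exp(-242e3 / (8.314 * 690.15)) = 2.30516e-22 m^2/s
Step 2: J = D * (C1 - C2) / dx
J = 2.30516e-22 * (2.14 - 0.84) / 1.2e-03
J = 2.497e-19 kg/(m^2*s)


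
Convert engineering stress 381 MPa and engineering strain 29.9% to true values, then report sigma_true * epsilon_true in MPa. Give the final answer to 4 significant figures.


sigma_true = sigma_eng * (1 + epsilon_eng)
sigma_true = 381 * (1 + 0.299) = 494.919 MPa
epsilon_true = ln(1 + epsilon_eng)
epsilon_true = ln(1 + 0.299) = 0.261595
sigma_true * epsilon_true = 494.919 * 0.261595 = 129.5 MPa


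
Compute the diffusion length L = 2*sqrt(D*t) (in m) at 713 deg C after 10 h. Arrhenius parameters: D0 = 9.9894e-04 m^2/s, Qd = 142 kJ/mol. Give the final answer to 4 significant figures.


Step 1: D = D0 * exp(-Qd/(R*T))
T = 986.15 K
D = 9.9894e-04 * exp(-142e3 / (8.314 * 986.15)) = 3.00453e-11 m^2/s
Step 2: L = 2*sqrt(D*t)
t = 10 h = 36000 s
L = 2*sqrt(3.00453e-11 * 36000) = 2.08e-03 m


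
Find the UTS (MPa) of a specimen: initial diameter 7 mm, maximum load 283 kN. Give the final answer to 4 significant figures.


A0 = pi*(d/2)^2 = pi*(7/2)^2 = 38.4845 mm^2
UTS = F_max / A0 = 283*1000 / 38.4845
UTS = 7354 MPa


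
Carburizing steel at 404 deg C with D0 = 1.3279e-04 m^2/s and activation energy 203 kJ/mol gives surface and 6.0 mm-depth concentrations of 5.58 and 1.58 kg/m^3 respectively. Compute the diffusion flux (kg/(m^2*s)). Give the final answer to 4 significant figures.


Step 1: D = D0 * exp(-Qd/(R*T))
T = 404 + 273.15 = 677.15 K
D = 1.3279e-04 * exp(-203e3 / (8.314 * 677.15)) = 2.90665e-20 m^2/s
Step 2: J = D * (C1 - C2) / dx
J = 2.90665e-20 * (5.58 - 1.58) / 6e-03
J = 1.938e-17 kg/(m^2*s)


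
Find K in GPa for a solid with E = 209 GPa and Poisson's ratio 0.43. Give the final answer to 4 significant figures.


K = E / (3*(1-2*nu))
K = 209 / (3*(1-2*0.43))
K = 497.6 GPa


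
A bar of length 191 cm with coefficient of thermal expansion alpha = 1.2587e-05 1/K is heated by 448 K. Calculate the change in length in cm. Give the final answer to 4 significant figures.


dL = L0 * alpha * dT
dL = 191 * 1.2587e-05 * 448
dL = 1.077 cm


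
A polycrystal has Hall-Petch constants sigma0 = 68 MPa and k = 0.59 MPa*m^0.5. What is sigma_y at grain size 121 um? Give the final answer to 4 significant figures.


sigma_y = sigma0 + k / sqrt(d)
d = 121 um = 1.21e-04 m
sigma_y = 68 + 0.59 / sqrt(1.21e-04)
sigma_y = 121.6 MPa


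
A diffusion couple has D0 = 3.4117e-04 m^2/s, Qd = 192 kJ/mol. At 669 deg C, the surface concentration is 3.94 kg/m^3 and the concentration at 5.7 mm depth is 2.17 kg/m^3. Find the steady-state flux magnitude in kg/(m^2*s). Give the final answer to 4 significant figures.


Step 1: D = D0 * exp(-Qd/(R*T))
T = 669 + 273.15 = 942.15 K
D = 3.4117e-04 * exp(-192e3 / (8.314 * 942.15)) = 7.72201e-15 m^2/s
Step 2: J = D * (C1 - C2) / dx
J = 7.72201e-15 * (3.94 - 2.17) / 5.7e-03
J = 2.398e-12 kg/(m^2*s)


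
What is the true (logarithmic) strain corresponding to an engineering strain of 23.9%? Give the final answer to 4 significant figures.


epsilon_true = ln(1 + epsilon_eng)
epsilon_true = ln(1 + 0.239)
epsilon_true = 0.2143


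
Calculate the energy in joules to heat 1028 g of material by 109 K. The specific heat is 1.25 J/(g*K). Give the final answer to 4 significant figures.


Q = m * cp * dT
Q = 1028 * 1.25 * 109
Q = 140100 J


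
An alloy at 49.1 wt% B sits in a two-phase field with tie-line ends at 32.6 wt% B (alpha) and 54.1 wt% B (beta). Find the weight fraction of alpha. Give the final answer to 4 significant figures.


f_alpha = (C_beta - C0) / (C_beta - C_alpha)
f_alpha = (54.1 - 49.1) / (54.1 - 32.6)
f_alpha = 0.2326


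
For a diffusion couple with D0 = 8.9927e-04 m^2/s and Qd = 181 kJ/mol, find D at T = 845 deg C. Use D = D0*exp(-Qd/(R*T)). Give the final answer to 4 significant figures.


D = D0 * exp(-Qd / (R*T))
T = 1118.15 K
D = 8.9927e-04 * exp(-181e3 / (8.314 * 1118.15))
D = 3.149e-12 m^2/s


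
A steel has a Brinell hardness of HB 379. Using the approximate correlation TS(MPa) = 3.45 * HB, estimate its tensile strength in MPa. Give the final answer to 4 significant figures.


TS (MPa) = 3.45 * HB
TS = 3.45 * 379
TS = 1308 MPa


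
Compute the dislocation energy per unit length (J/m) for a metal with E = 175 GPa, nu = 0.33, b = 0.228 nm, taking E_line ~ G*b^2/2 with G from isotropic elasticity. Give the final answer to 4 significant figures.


Step 1: G = E / (2*(1+nu))
G = 175 / (2*(1+0.33)) = 65.7895 GPa = 6.57895e+10 Pa
Step 2: E_line = G*b^2/2
b = 0.228 nm = 2.28e-10 m
E_line = 0.5 * 6.57895e+10 * (2.28e-10)^2 = 1.71e-09 J/m


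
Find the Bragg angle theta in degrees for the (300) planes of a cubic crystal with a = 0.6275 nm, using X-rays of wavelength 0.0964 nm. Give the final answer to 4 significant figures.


d = a / sqrt(h^2+k^2+l^2)
d = 0.6275 / sqrt(9) = 0.209167 nm
lambda = 2*d*sin(theta)  =>  sin(theta) = lambda / (2*d)
sin(theta) = 0.0964 / (2 * 0.209167) = 0.230438
theta = 13.32 deg


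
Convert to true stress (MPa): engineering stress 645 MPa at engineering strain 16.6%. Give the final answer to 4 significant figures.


sigma_true = sigma_eng * (1 + epsilon_eng)
sigma_true = 645 * (1 + 0.166)
sigma_true = 752.1 MPa


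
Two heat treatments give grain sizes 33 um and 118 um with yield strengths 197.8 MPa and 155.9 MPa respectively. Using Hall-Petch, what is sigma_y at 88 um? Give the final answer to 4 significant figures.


sigma_y = sigma0 + k / sqrt(d)
1/sqrt(d1) = 1/sqrt(3.3e-05) = 174.078;  1/sqrt(d2) = 92.0575
k = (sigma1 - sigma2) / (1/sqrt(d1) - 1/sqrt(d2)) = (197.8 - 155.9) / (174.078 - 92.0575) = 0.51085 MPa*m^0.5
sigma0 = sigma1 - k/sqrt(d1) = 197.8 - 0.51085*174.078 = 108.872 MPa
sigma_y(d3) = 108.872 + 0.51085 / sqrt(8.8e-05) = 163.3 MPa


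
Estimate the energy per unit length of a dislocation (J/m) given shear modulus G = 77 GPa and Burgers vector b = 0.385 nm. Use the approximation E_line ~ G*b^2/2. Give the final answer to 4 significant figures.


E = G*b^2/2
b = 0.385 nm = 3.85e-10 m
G = 77 GPa = 7.7e+10 Pa
E = 0.5 * 7.7e+10 * (3.85e-10)^2
E = 5.707e-09 J/m


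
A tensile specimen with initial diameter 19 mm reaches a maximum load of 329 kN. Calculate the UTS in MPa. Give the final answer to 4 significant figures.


A0 = pi*(d/2)^2 = pi*(19/2)^2 = 283.529 mm^2
UTS = F_max / A0 = 329*1000 / 283.529
UTS = 1160 MPa


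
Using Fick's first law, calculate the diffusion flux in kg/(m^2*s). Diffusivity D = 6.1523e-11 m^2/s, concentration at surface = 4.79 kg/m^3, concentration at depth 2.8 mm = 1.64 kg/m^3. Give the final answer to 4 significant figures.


J = -D * (dC/dx) = D * (C1 - C2) / dx
J = 6.1523e-11 * (4.79 - 1.64) / 2.8e-03
J = 6.921e-08 kg/(m^2*s)


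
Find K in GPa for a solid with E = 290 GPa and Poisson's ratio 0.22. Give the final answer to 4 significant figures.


K = E / (3*(1-2*nu))
K = 290 / (3*(1-2*0.22))
K = 172.6 GPa


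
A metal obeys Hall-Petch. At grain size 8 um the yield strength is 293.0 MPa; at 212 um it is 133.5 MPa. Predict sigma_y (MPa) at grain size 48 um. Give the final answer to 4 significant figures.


sigma_y = sigma0 + k / sqrt(d)
1/sqrt(d1) = 1/sqrt(8e-06) = 353.553;  1/sqrt(d2) = 68.6803
k = (sigma1 - sigma2) / (1/sqrt(d1) - 1/sqrt(d2)) = (293.0 - 133.5) / (353.553 - 68.6803) = 0.559898 MPa*m^0.5
sigma0 = sigma1 - k/sqrt(d1) = 293.0 - 0.559898*353.553 = 95.046 MPa
sigma_y(d3) = 95.046 + 0.559898 / sqrt(4.8e-05) = 175.9 MPa


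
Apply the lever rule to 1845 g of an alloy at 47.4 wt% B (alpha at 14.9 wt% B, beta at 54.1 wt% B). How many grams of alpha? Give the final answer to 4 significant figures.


f_alpha = (C_beta - C0) / (C_beta - C_alpha)
f_alpha = (54.1 - 47.4) / (54.1 - 14.9) = 0.170918
m_alpha = f_alpha * m_total = 0.170918 * 1845 = 315.3 g


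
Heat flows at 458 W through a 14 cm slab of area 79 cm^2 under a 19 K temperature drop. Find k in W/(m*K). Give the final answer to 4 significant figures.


k = Q*L / (A*dT)
L = 0.14 m, A = 7.9e-03 m^2
k = 458 * 0.14 / (7.9e-03 * 19)
k = 427.2 W/(m*K)


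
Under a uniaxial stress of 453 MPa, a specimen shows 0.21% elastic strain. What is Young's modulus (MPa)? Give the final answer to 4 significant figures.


E = sigma / epsilon
epsilon = 0.21% = 2.1e-03
E = 453 / 2.1e-03
E = 215700 MPa


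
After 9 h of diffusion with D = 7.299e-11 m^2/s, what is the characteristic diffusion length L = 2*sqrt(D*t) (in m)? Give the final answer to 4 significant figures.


t = 9 hr = 32400 s
Diffusion length = 2*sqrt(D*t)
= 2*sqrt(7.299e-11 * 32400)
= 3.076e-03 m


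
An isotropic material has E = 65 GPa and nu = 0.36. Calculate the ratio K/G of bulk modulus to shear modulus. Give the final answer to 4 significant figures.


G = E / (2*(1+nu))
G = 65 / (2*(1+0.36)) = 23.8971 GPa
K = E / (3*(1-2*nu))
K = 65 / (3*(1-2*0.36)) = 77.381 GPa
K/G = 77.381 / 23.8971 = 3.238


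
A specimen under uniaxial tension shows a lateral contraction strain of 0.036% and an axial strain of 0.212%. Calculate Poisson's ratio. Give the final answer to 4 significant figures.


nu = -epsilon_lat / epsilon_axial
Lateral strain is contraction (negative), so using magnitudes:
nu = 0.036 / 0.212
nu = 0.1698


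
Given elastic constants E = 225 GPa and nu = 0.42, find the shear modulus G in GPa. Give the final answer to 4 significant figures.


G = E / (2*(1+nu))
G = 225 / (2*(1+0.42))
G = 79.23 GPa


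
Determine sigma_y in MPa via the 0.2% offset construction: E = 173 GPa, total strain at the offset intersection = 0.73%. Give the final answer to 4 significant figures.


Offset strain = 0.002
Elastic strain at yield = total_strain - offset = 7.3e-03 - 0.002 = 5.3e-03
sigma_y = E * elastic_strain = 173000 * 5.3e-03
sigma_y = 916.9 MPa


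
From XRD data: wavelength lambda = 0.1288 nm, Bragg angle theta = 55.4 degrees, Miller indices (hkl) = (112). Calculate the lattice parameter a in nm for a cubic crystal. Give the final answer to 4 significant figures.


d = lambda / (2*sin(theta))
d = 0.1288 / (2*sin(55.4 deg))
d = 0.0782373 nm
a = d * sqrt(h^2+k^2+l^2) = 0.0782373 * sqrt(6)
a = 0.1916 nm


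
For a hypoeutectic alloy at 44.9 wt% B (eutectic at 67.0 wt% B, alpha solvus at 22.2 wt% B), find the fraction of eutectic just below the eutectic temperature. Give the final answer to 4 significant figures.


f_primary = (C_e - C0) / (C_e - C_alpha_max)
f_primary = (67.0 - 44.9) / (67.0 - 22.2)
f_primary = 0.493304
f_eutectic = 1 - 0.493304 = 0.5067


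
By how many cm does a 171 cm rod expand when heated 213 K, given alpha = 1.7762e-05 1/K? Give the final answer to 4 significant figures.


dL = L0 * alpha * dT
dL = 171 * 1.7762e-05 * 213
dL = 0.6469 cm


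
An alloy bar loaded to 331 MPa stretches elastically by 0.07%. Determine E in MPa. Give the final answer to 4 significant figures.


E = sigma / epsilon
epsilon = 0.07% = 7e-04
E = 331 / 7e-04
E = 472900 MPa


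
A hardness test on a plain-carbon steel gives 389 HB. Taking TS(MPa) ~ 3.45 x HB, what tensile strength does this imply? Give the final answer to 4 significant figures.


TS (MPa) = 3.45 * HB
TS = 3.45 * 389
TS = 1342 MPa


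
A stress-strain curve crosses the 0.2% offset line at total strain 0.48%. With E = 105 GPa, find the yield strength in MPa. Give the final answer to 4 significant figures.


Offset strain = 0.002
Elastic strain at yield = total_strain - offset = 4.8e-03 - 0.002 = 2.8e-03
sigma_y = E * elastic_strain = 105000 * 2.8e-03
sigma_y = 294 MPa


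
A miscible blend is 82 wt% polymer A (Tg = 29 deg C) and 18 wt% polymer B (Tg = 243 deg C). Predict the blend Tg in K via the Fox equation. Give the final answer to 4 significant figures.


1/Tg = w1/Tg1 + w2/Tg2 (in Kelvin)
Tg1 = 302.15 K, Tg2 = 516.15 K
1/Tg = 0.82/302.15 + 0.18/516.15
Tg = 326.5 K


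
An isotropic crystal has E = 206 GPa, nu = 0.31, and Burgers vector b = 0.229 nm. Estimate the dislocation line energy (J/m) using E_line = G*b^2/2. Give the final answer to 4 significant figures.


Step 1: G = E / (2*(1+nu))
G = 206 / (2*(1+0.31)) = 78.626 GPa = 7.8626e+10 Pa
Step 2: E_line = G*b^2/2
b = 0.229 nm = 2.29e-10 m
E_line = 0.5 * 7.8626e+10 * (2.29e-10)^2 = 2.062e-09 J/m


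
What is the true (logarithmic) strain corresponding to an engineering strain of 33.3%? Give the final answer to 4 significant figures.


epsilon_true = ln(1 + epsilon_eng)
epsilon_true = ln(1 + 0.333)
epsilon_true = 0.2874


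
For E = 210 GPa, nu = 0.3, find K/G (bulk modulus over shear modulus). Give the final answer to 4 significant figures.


G = E / (2*(1+nu))
G = 210 / (2*(1+0.3)) = 80.7692 GPa
K = E / (3*(1-2*nu))
K = 210 / (3*(1-2*0.3)) = 175 GPa
K/G = 175 / 80.7692 = 2.167


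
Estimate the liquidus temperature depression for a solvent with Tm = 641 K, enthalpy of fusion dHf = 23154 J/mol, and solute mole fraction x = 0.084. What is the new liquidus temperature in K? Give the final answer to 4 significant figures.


dT = R*Tm^2*x / dHf
dT = 8.314 * 641^2 * 0.084 / 23154
dT = 12.3931 K
T_new = 641 - 12.3931 = 628.6 K


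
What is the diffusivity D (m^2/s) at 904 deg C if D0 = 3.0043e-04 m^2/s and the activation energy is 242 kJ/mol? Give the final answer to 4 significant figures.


D = D0 * exp(-Qd / (R*T))
T = 1177.15 K
D = 3.0043e-04 * exp(-242e3 / (8.314 * 1177.15))
D = 5.481e-15 m^2/s


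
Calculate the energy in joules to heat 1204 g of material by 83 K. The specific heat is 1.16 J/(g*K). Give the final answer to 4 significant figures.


Q = m * cp * dT
Q = 1204 * 1.16 * 83
Q = 115900 J


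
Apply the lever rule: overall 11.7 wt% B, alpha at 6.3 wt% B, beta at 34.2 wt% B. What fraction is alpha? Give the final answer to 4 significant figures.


f_alpha = (C_beta - C0) / (C_beta - C_alpha)
f_alpha = (34.2 - 11.7) / (34.2 - 6.3)
f_alpha = 0.8065


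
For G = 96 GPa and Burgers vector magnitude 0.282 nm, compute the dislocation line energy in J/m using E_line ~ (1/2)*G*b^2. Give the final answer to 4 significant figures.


E = G*b^2/2
b = 0.282 nm = 2.82e-10 m
G = 96 GPa = 9.6e+10 Pa
E = 0.5 * 9.6e+10 * (2.82e-10)^2
E = 3.817e-09 J/m


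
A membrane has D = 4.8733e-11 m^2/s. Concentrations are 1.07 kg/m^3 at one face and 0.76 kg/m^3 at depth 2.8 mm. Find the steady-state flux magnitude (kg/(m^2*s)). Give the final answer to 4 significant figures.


J = -D * (dC/dx) = D * (C1 - C2) / dx
J = 4.8733e-11 * (1.07 - 0.76) / 2.8e-03
J = 5.395e-09 kg/(m^2*s)


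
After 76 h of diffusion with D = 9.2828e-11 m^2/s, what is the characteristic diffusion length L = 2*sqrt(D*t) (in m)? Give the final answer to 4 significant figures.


t = 76 hr = 273600 s
Diffusion length = 2*sqrt(D*t)
= 2*sqrt(9.2828e-11 * 273600)
= 0.01008 m


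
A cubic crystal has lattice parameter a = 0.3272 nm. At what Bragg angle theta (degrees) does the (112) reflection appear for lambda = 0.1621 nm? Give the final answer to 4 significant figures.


d = a / sqrt(h^2+k^2+l^2)
d = 0.3272 / sqrt(6) = 0.133579 nm
lambda = 2*d*sin(theta)  =>  sin(theta) = lambda / (2*d)
sin(theta) = 0.1621 / (2 * 0.133579) = 0.606758
theta = 37.36 deg


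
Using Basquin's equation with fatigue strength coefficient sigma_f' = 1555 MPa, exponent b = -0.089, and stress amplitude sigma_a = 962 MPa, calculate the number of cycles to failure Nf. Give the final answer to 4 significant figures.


sigma_a = sigma_f' * (2*Nf)^b
2*Nf = (sigma_a / sigma_f')^(1/b)
2*Nf = (962 / 1555)^(1/-0.089)
2*Nf = 220.454
Nf = 110.2 cycles


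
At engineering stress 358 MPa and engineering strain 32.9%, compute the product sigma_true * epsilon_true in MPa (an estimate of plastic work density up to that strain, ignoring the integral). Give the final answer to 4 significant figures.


sigma_true = sigma_eng * (1 + epsilon_eng)
sigma_true = 358 * (1 + 0.329) = 475.782 MPa
epsilon_true = ln(1 + epsilon_eng)
epsilon_true = ln(1 + 0.329) = 0.284427
sigma_true * epsilon_true = 475.782 * 0.284427 = 135.3 MPa


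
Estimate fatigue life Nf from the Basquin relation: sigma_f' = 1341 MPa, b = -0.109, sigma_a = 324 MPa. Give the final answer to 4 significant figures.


sigma_a = sigma_f' * (2*Nf)^b
2*Nf = (sigma_a / sigma_f')^(1/b)
2*Nf = (324 / 1341)^(1/-0.109)
2*Nf = 456546
Nf = 228300 cycles


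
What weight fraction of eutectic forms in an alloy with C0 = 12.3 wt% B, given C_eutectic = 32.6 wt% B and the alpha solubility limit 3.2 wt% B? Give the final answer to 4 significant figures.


f_primary = (C_e - C0) / (C_e - C_alpha_max)
f_primary = (32.6 - 12.3) / (32.6 - 3.2)
f_primary = 0.690476
f_eutectic = 1 - 0.690476 = 0.3095


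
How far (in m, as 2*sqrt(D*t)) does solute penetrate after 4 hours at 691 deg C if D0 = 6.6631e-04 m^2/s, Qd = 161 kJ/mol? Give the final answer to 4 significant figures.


Step 1: D = D0 * exp(-Qd/(R*T))
T = 964.15 K
D = 6.6631e-04 * exp(-161e3 / (8.314 * 964.15)) = 1.26149e-12 m^2/s
Step 2: L = 2*sqrt(D*t)
t = 4 h = 14400 s
L = 2*sqrt(1.26149e-12 * 14400) = 2.696e-04 m


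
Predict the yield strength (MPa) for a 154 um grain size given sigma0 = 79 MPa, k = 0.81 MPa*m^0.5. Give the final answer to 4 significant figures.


sigma_y = sigma0 + k / sqrt(d)
d = 154 um = 1.54e-04 m
sigma_y = 79 + 0.81 / sqrt(1.54e-04)
sigma_y = 144.3 MPa


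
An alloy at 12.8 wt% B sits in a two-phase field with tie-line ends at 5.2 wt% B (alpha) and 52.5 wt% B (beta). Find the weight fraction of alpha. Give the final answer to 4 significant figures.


f_alpha = (C_beta - C0) / (C_beta - C_alpha)
f_alpha = (52.5 - 12.8) / (52.5 - 5.2)
f_alpha = 0.8393


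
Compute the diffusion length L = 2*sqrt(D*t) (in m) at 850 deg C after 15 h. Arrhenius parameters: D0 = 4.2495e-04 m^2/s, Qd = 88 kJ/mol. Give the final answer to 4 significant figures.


Step 1: D = D0 * exp(-Qd/(R*T))
T = 1123.15 K
D = 4.2495e-04 * exp(-88e3 / (8.314 * 1123.15)) = 3.43202e-08 m^2/s
Step 2: L = 2*sqrt(D*t)
t = 15 h = 54000 s
L = 2*sqrt(3.43202e-08 * 54000) = 0.0861 m


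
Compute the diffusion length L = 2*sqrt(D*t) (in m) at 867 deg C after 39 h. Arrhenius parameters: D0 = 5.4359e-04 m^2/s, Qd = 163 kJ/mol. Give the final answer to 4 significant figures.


Step 1: D = D0 * exp(-Qd/(R*T))
T = 1140.15 K
D = 5.4359e-04 * exp(-163e3 / (8.314 * 1140.15)) = 1.85075e-11 m^2/s
Step 2: L = 2*sqrt(D*t)
t = 39 h = 140400 s
L = 2*sqrt(1.85075e-11 * 140400) = 3.224e-03 m


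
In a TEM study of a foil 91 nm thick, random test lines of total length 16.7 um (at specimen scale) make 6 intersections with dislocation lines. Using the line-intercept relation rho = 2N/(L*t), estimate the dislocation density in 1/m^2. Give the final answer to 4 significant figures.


rho = 2N / (L * t)
L = 16.7 um = 1.67e-05 m, t = 91 nm = 9.1e-08 m
rho = 2 * 6 / (1.67e-05 * 9.1e-08)
rho = 7.896e+12 1/m^2


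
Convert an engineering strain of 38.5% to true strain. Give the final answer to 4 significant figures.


epsilon_true = ln(1 + epsilon_eng)
epsilon_true = ln(1 + 0.385)
epsilon_true = 0.3257


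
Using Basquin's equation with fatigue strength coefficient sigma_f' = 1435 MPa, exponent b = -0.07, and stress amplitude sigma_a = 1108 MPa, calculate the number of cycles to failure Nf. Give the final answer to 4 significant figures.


sigma_a = sigma_f' * (2*Nf)^b
2*Nf = (sigma_a / sigma_f')^(1/b)
2*Nf = (1108 / 1435)^(1/-0.07)
2*Nf = 40.2216
Nf = 20.11 cycles


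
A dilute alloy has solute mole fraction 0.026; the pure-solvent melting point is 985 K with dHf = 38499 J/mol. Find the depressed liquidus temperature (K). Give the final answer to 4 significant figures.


dT = R*Tm^2*x / dHf
dT = 8.314 * 985^2 * 0.026 / 38499
dT = 5.44761 K
T_new = 985 - 5.44761 = 979.6 K


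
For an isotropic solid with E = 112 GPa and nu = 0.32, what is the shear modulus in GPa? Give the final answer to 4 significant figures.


G = E / (2*(1+nu))
G = 112 / (2*(1+0.32))
G = 42.42 GPa


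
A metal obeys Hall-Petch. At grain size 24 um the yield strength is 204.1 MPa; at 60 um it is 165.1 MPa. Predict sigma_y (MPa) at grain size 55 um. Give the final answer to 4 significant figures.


sigma_y = sigma0 + k / sqrt(d)
1/sqrt(d1) = 1/sqrt(2.4e-05) = 204.124;  1/sqrt(d2) = 129.099
k = (sigma1 - sigma2) / (1/sqrt(d1) - 1/sqrt(d2)) = (204.1 - 165.1) / (204.124 - 129.099) = 0.519829 MPa*m^0.5
sigma0 = sigma1 - k/sqrt(d1) = 204.1 - 0.519829*204.124 = 97.9904 MPa
sigma_y(d3) = 97.9904 + 0.519829 / sqrt(5.5e-05) = 168.1 MPa


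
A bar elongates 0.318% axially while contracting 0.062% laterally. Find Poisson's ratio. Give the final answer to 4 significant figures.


nu = -epsilon_lat / epsilon_axial
Lateral strain is contraction (negative), so using magnitudes:
nu = 0.062 / 0.318
nu = 0.195


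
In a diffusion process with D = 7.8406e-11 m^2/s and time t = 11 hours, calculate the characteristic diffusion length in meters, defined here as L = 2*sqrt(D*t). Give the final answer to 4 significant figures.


t = 11 hr = 39600 s
Diffusion length = 2*sqrt(D*t)
= 2*sqrt(7.8406e-11 * 39600)
= 3.524e-03 m


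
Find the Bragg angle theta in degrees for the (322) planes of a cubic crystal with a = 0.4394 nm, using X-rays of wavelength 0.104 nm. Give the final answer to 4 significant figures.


d = a / sqrt(h^2+k^2+l^2)
d = 0.4394 / sqrt(17) = 0.10657 nm
lambda = 2*d*sin(theta)  =>  sin(theta) = lambda / (2*d)
sin(theta) = 0.104 / (2 * 0.10657) = 0.487941
theta = 29.21 deg


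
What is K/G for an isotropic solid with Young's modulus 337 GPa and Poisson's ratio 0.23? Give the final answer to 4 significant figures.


G = E / (2*(1+nu))
G = 337 / (2*(1+0.23)) = 136.992 GPa
K = E / (3*(1-2*nu))
K = 337 / (3*(1-2*0.23)) = 208.025 GPa
K/G = 208.025 / 136.992 = 1.519


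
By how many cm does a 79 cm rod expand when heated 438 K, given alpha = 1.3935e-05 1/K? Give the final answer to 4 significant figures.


dL = L0 * alpha * dT
dL = 79 * 1.3935e-05 * 438
dL = 0.4822 cm


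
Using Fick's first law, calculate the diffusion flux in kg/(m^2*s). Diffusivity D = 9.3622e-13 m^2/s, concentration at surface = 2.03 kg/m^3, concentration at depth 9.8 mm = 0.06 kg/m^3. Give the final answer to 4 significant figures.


J = -D * (dC/dx) = D * (C1 - C2) / dx
J = 9.3622e-13 * (2.03 - 0.06) / 9.8e-03
J = 1.882e-10 kg/(m^2*s)


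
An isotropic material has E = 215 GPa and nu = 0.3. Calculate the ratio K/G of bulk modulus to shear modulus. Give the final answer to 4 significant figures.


G = E / (2*(1+nu))
G = 215 / (2*(1+0.3)) = 82.6923 GPa
K = E / (3*(1-2*nu))
K = 215 / (3*(1-2*0.3)) = 179.167 GPa
K/G = 179.167 / 82.6923 = 2.167


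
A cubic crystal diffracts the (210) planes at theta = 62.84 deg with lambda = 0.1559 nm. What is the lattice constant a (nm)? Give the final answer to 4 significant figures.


d = lambda / (2*sin(theta))
d = 0.1559 / (2*sin(62.84 deg))
d = 0.0876103 nm
a = d * sqrt(h^2+k^2+l^2) = 0.0876103 * sqrt(5)
a = 0.1959 nm


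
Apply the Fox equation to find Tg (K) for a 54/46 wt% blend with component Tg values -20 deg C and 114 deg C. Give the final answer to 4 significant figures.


1/Tg = w1/Tg1 + w2/Tg2 (in Kelvin)
Tg1 = 253.15 K, Tg2 = 387.15 K
1/Tg = 0.54/253.15 + 0.46/387.15
Tg = 301.1 K


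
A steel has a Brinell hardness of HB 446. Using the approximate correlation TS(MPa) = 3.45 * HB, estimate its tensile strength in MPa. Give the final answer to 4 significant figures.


TS (MPa) = 3.45 * HB
TS = 3.45 * 446
TS = 1539 MPa


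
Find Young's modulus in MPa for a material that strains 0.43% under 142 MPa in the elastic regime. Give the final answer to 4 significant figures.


E = sigma / epsilon
epsilon = 0.43% = 4.3e-03
E = 142 / 4.3e-03
E = 33020 MPa


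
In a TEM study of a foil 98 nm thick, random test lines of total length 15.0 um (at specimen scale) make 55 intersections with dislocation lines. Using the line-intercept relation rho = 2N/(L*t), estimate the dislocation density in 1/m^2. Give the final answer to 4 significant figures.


rho = 2N / (L * t)
L = 15.0 um = 1.5e-05 m, t = 98 nm = 9.8e-08 m
rho = 2 * 55 / (1.5e-05 * 9.8e-08)
rho = 7.483e+13 1/m^2


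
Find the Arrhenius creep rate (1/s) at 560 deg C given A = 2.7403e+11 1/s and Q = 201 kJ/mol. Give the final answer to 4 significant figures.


rate = A * exp(-Q / (R*T))
T = 560 + 273.15 = 833.15 K
rate = 2.7403e+11 * exp(-201e3 / (8.314 * 833.15))
rate = 0.06848 1/s


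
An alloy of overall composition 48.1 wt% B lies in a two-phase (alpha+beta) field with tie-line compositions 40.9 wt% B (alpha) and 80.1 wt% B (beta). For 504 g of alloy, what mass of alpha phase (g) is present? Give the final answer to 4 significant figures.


f_alpha = (C_beta - C0) / (C_beta - C_alpha)
f_alpha = (80.1 - 48.1) / (80.1 - 40.9) = 0.816327
m_alpha = f_alpha * m_total = 0.816327 * 504 = 411.4 g


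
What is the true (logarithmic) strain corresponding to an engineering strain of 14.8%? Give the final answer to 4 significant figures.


epsilon_true = ln(1 + epsilon_eng)
epsilon_true = ln(1 + 0.148)
epsilon_true = 0.138


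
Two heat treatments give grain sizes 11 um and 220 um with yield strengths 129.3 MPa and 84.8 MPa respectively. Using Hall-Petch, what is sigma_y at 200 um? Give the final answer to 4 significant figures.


sigma_y = sigma0 + k / sqrt(d)
1/sqrt(d1) = 1/sqrt(1.1e-05) = 301.511;  1/sqrt(d2) = 67.42
k = (sigma1 - sigma2) / (1/sqrt(d1) - 1/sqrt(d2)) = (129.3 - 84.8) / (301.511 - 67.42) = 0.190097 MPa*m^0.5
sigma0 = sigma1 - k/sqrt(d1) = 129.3 - 0.190097*301.511 = 71.9837 MPa
sigma_y(d3) = 71.9837 + 0.190097 / sqrt(2e-04) = 85.43 MPa


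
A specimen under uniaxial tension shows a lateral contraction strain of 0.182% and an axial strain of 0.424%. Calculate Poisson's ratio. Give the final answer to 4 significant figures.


nu = -epsilon_lat / epsilon_axial
Lateral strain is contraction (negative), so using magnitudes:
nu = 0.182 / 0.424
nu = 0.4292


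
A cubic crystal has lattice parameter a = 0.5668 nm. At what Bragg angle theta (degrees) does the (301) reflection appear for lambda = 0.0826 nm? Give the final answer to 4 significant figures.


d = a / sqrt(h^2+k^2+l^2)
d = 0.5668 / sqrt(10) = 0.179238 nm
lambda = 2*d*sin(theta)  =>  sin(theta) = lambda / (2*d)
sin(theta) = 0.0826 / (2 * 0.179238) = 0.23042
theta = 13.32 deg


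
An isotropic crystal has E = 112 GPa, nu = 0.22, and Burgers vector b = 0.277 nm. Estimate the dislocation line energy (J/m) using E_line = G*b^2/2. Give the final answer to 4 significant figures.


Step 1: G = E / (2*(1+nu))
G = 112 / (2*(1+0.22)) = 45.9016 GPa = 4.59016e+10 Pa
Step 2: E_line = G*b^2/2
b = 0.277 nm = 2.77e-10 m
E_line = 0.5 * 4.59016e+10 * (2.77e-10)^2 = 1.761e-09 J/m


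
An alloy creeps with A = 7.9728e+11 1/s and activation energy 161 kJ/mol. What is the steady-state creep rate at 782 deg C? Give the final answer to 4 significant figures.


rate = A * exp(-Q / (R*T))
T = 782 + 273.15 = 1055.15 K
rate = 7.9728e+11 * exp(-161e3 / (8.314 * 1055.15))
rate = 8533 1/s


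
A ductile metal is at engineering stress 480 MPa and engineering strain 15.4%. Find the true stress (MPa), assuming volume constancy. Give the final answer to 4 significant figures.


sigma_true = sigma_eng * (1 + epsilon_eng)
sigma_true = 480 * (1 + 0.154)
sigma_true = 553.9 MPa


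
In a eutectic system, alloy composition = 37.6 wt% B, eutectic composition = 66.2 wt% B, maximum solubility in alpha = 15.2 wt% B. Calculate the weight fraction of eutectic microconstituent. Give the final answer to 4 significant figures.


f_primary = (C_e - C0) / (C_e - C_alpha_max)
f_primary = (66.2 - 37.6) / (66.2 - 15.2)
f_primary = 0.560784
f_eutectic = 1 - 0.560784 = 0.4392


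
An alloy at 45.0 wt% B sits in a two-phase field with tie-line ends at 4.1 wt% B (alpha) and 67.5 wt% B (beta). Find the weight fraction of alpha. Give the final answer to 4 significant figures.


f_alpha = (C_beta - C0) / (C_beta - C_alpha)
f_alpha = (67.5 - 45.0) / (67.5 - 4.1)
f_alpha = 0.3549


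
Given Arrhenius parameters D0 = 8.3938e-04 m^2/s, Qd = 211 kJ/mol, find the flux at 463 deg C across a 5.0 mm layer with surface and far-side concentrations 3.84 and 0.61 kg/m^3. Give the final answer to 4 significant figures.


Step 1: D = D0 * exp(-Qd/(R*T))
T = 463 + 273.15 = 736.15 K
D = 8.3938e-04 * exp(-211e3 / (8.314 * 736.15)) = 8.94526e-19 m^2/s
Step 2: J = D * (C1 - C2) / dx
J = 8.94526e-19 * (3.84 - 0.61) / 5e-03
J = 5.779e-16 kg/(m^2*s)


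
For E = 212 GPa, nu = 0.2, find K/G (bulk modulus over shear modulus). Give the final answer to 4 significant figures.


G = E / (2*(1+nu))
G = 212 / (2*(1+0.2)) = 88.3333 GPa
K = E / (3*(1-2*nu))
K = 212 / (3*(1-2*0.2)) = 117.778 GPa
K/G = 117.778 / 88.3333 = 1.333


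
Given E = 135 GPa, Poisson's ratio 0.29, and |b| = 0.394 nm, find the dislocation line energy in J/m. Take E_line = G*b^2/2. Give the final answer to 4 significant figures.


Step 1: G = E / (2*(1+nu))
G = 135 / (2*(1+0.29)) = 52.3256 GPa = 5.23256e+10 Pa
Step 2: E_line = G*b^2/2
b = 0.394 nm = 3.94e-10 m
E_line = 0.5 * 5.23256e+10 * (3.94e-10)^2 = 4.061e-09 J/m


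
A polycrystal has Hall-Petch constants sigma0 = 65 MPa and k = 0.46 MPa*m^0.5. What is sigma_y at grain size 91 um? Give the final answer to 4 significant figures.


sigma_y = sigma0 + k / sqrt(d)
d = 91 um = 9.1e-05 m
sigma_y = 65 + 0.46 / sqrt(9.1e-05)
sigma_y = 113.2 MPa


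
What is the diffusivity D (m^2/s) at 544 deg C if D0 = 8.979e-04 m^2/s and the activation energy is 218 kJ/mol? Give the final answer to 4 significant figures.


D = D0 * exp(-Qd / (R*T))
T = 817.15 K
D = 8.979e-04 * exp(-218e3 / (8.314 * 817.15))
D = 1.041e-17 m^2/s


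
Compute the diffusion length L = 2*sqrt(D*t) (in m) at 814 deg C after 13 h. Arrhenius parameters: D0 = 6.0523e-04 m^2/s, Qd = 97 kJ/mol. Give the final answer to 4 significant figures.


Step 1: D = D0 * exp(-Qd/(R*T))
T = 1087.15 K
D = 6.0523e-04 * exp(-97e3 / (8.314 * 1087.15)) = 1.32179e-08 m^2/s
Step 2: L = 2*sqrt(D*t)
t = 13 h = 46800 s
L = 2*sqrt(1.32179e-08 * 46800) = 0.04974 m


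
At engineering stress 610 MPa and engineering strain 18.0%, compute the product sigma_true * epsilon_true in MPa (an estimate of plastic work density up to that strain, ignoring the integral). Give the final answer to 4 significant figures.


sigma_true = sigma_eng * (1 + epsilon_eng)
sigma_true = 610 * (1 + 0.18) = 719.8 MPa
epsilon_true = ln(1 + epsilon_eng)
epsilon_true = ln(1 + 0.18) = 0.165514
sigma_true * epsilon_true = 719.8 * 0.165514 = 119.1 MPa


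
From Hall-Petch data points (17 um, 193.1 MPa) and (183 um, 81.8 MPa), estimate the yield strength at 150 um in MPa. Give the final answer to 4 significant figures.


sigma_y = sigma0 + k / sqrt(d)
1/sqrt(d1) = 1/sqrt(1.7e-05) = 242.536;  1/sqrt(d2) = 73.9221
k = (sigma1 - sigma2) / (1/sqrt(d1) - 1/sqrt(d2)) = (193.1 - 81.8) / (242.536 - 73.9221) = 0.66009 MPa*m^0.5
sigma0 = sigma1 - k/sqrt(d1) = 193.1 - 0.66009*242.536 = 33.0048 MPa
sigma_y(d3) = 33.0048 + 0.66009 / sqrt(1.5e-04) = 86.9 MPa


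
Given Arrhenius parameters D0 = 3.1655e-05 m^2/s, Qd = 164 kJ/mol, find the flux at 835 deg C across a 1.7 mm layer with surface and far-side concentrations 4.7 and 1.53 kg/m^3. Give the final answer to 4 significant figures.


Step 1: D = D0 * exp(-Qd/(R*T))
T = 835 + 273.15 = 1108.15 K
D = 3.1655e-05 * exp(-164e3 / (8.314 * 1108.15)) = 5.88476e-13 m^2/s
Step 2: J = D * (C1 - C2) / dx
J = 5.88476e-13 * (4.7 - 1.53) / 1.7e-03
J = 1.097e-09 kg/(m^2*s)


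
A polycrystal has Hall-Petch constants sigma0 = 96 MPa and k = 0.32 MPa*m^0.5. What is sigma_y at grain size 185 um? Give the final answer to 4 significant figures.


sigma_y = sigma0 + k / sqrt(d)
d = 185 um = 1.85e-04 m
sigma_y = 96 + 0.32 / sqrt(1.85e-04)
sigma_y = 119.5 MPa


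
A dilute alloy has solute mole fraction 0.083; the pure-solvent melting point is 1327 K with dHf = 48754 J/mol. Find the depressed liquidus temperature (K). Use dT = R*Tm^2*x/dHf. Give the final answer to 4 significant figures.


dT = R*Tm^2*x / dHf
dT = 8.314 * 1327^2 * 0.083 / 48754
dT = 24.9241 K
T_new = 1327 - 24.9241 = 1302 K


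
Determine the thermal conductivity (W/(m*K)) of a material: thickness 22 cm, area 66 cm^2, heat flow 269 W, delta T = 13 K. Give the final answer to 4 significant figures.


k = Q*L / (A*dT)
L = 0.22 m, A = 6.6e-03 m^2
k = 269 * 0.22 / (6.6e-03 * 13)
k = 689.7 W/(m*K)
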